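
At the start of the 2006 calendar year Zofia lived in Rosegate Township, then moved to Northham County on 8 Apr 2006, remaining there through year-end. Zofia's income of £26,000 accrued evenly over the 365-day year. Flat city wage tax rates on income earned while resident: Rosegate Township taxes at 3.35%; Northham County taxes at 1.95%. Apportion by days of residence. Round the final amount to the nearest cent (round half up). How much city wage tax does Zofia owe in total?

Rosegate Township, 1 Jan – 7 Apr 2006: 97 days → £26,000 × 3.35% × 97/365 = £231.4712
Northham County, 8 Apr – 31 Dec 2006: 268 days → £26,000 × 1.95% × 268/365 = £372.2630
Total = £603.7342

£603.73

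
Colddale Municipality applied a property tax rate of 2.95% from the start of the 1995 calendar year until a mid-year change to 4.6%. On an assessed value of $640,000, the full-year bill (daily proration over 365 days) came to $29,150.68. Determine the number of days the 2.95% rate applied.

Let d = days at the first rate; then 365 − d days at the second rate.
$640,000 × [2.95%·d + 4.6%·(365−d)] / 365 = $29,150.68
Solving gives d = 10, so the new rate took effect on 11 Jan 1995.

10 days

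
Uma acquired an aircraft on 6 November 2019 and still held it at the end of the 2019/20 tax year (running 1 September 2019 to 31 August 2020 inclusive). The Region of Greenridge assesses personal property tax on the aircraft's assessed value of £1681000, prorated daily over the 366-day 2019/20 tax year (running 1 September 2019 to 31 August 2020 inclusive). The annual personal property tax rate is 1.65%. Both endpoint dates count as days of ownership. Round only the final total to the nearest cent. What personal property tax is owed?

Days held (6 November 2019 – 31 August 2020): 300 out of 366
Tax = £1681000 × 1.65% × 300/366 = £22734.8361

£22734.84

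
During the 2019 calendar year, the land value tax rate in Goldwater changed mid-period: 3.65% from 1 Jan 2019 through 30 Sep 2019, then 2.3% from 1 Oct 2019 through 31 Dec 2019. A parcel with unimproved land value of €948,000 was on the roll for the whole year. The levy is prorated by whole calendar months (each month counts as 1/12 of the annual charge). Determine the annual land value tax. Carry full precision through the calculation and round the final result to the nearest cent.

€31,402.50

1 Jan – 30 Sep 2019: 9 months at 3.65% → €948,000 × 3.65% × 9/12 = €25,951.5000
1 Oct – 31 Dec 2019: 3 months at 2.3% → €948,000 × 2.3% × 3/12 = €5,451.0000
Total = €31,402.5000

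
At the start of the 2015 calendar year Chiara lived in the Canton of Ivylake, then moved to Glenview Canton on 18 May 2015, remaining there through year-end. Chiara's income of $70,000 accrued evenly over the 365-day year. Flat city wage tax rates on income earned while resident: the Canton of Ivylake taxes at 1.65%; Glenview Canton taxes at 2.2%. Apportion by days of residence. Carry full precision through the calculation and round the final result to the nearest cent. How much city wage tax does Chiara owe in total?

$1,395.49

The Canton of Ivylake, 1 January – 17 May 2015: 137 days → $70,000 × 1.65% × 137/365 = $433.5205
Glenview Canton, 18 May – 31 December 2015: 228 days → $70,000 × 2.2% × 228/365 = $961.9726
Total = $1,395.4932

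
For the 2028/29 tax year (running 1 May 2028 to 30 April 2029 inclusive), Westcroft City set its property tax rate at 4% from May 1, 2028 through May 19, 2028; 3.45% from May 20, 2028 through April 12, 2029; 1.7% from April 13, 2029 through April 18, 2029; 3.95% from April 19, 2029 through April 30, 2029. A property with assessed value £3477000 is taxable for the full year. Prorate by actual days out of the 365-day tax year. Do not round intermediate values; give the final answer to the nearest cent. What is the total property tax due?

£120523.30

May 1 – May 19, 2028: 19 days at 4% → £3477000 × 4% × 19/365 = £7239.7808
May 20, 2028 – April 12, 2029: 328 days at 3.45% → £3477000 × 3.45% × 328/365 = £107796.5260
April 13 – April 18, 2029: 6 days at 1.7% → £3477000 × 1.7% × 6/365 = £971.6548
April 19 – April 30, 2029: 12 days at 3.95% → £3477000 × 3.95% × 12/365 = £4515.3370
Total = £120523.2986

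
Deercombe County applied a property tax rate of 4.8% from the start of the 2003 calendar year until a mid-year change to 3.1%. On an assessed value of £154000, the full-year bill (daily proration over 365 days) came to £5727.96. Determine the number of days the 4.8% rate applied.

133 days

Let d = days at the first rate; then 365 − d days at the second rate.
£154000 × [4.8%·d + 3.1%·(365−d)] / 365 = £5727.96
Solving gives d = 133, so the new rate took effect on 14 May 2003.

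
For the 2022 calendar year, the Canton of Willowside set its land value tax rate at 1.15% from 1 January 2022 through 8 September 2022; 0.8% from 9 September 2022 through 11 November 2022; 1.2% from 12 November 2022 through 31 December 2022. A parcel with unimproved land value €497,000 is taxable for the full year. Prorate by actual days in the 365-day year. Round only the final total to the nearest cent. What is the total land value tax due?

1 January – 8 September 2022: 251 days at 1.15% → €497,000 × 1.15% × 251/365 = €3,930.3849
9 September – 11 November 2022: 64 days at 0.8% → €497,000 × 0.8% × 64/365 = €697.1616
12 November – 31 December 2022: 50 days at 1.2% → €497,000 × 1.2% × 50/365 = €816.9863
Total = €5,444.5329

€5,444.53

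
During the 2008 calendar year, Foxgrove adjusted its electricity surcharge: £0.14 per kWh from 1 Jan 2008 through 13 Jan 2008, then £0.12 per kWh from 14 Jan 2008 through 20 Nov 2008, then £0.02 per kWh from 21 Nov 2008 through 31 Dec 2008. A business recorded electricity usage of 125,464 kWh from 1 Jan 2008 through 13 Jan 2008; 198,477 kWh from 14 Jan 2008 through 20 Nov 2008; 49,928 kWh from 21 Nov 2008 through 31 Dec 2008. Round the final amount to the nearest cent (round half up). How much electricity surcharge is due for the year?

£42,380.76

1 Jan – 13 Jan 2008: 125,464 kWh at £0.14/kWh → £17,564.96
14 Jan – 20 Nov 2008: 198,477 kWh at £0.12/kWh → £23,817.24
21 Nov – 31 Dec 2008: 49,928 kWh at £0.02/kWh → £998.56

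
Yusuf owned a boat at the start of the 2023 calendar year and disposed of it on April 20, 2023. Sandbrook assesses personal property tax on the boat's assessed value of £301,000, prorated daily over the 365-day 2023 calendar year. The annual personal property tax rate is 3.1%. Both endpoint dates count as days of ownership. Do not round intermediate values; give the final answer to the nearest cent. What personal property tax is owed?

£2,812.08

Days held (January 1 – April 20, 2023): 110 out of 365
Tax = £301,000 × 3.1% × 110/365 = £2,812.0822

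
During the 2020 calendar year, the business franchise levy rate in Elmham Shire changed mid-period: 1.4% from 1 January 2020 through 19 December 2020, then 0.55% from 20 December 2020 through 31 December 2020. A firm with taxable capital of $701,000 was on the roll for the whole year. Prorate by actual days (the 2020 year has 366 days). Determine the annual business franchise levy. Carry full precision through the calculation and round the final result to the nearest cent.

1 January – 19 December 2020: 354 days at 1.4% → $701,000 × 1.4% × 354/366 = $9,492.2295
20 December – 31 December 2020: 12 days at 0.55% → $701,000 × 0.55% × 12/366 = $126.4098
Total = $9,618.6393

$9,618.64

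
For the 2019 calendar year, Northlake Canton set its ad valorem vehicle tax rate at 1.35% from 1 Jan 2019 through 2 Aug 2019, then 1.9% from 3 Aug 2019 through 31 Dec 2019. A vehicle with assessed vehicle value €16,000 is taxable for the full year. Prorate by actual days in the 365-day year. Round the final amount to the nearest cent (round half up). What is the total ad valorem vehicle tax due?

€252.41

1 Jan – 2 Aug 2019: 214 days at 1.35% → €16,000 × 1.35% × 214/365 = €126.6411
3 Aug – 31 Dec 2019: 151 days at 1.9% → €16,000 × 1.9% × 151/365 = €125.7644
Total = €252.4055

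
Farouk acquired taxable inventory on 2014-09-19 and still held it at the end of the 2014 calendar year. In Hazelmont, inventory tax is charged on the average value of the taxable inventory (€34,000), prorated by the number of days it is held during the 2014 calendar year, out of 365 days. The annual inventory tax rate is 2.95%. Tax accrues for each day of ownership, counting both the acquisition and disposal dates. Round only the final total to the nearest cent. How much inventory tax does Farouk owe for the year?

€285.79

Days held (2014-09-19 to 2014-12-31): 104 out of 365
Tax = €34,000 × 2.95% × 104/365 = €285.7863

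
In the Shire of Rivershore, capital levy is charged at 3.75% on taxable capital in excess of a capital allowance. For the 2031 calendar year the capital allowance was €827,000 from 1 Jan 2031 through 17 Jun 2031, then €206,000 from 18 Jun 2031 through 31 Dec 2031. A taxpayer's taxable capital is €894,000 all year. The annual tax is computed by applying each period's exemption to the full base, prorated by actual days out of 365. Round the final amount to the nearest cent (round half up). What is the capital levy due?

1 Jan – 17 Jun 2031: 168 days, exemption €827,000 → (€894,000 − €827,000) × 3.75% × 168/365 = €1,156.4384
18 Jun – 31 Dec 2031: 197 days, exemption €206,000 → (€894,000 − €206,000) × 3.75% × 197/365 = €13,924.9315
Total = €15,081.3699

€15,081.37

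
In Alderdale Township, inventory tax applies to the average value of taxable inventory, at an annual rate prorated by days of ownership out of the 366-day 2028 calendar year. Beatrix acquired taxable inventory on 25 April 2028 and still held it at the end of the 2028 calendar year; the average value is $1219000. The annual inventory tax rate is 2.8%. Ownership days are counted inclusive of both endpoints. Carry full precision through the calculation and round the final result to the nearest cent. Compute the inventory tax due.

$23407.46

Days held (25 April – 31 December 2028): 251 out of 366
Tax = $1219000 × 2.8% × 251/366 = $23407.4645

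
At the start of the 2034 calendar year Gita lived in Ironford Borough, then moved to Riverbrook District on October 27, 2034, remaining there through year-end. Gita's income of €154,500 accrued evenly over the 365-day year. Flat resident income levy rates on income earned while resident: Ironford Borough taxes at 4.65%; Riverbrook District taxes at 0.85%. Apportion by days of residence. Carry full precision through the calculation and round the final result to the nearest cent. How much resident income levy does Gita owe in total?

Ironford Borough, January 1 – October 26, 2034: 299 days → €154,500 × 4.65% × 299/365 = €5,885.1801
Riverbrook District, October 27 – December 31, 2034: 66 days → €154,500 × 0.85% × 66/365 = €237.4644
Total = €6,122.6445

€6,122.64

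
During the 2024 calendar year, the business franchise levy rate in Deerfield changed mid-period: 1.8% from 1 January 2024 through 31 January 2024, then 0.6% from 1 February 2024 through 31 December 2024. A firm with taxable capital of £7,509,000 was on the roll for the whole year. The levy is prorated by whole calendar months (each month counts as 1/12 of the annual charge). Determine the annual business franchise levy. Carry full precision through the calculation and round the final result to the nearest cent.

1 January – 31 January 2024: 1 month at 1.8% → £7,509,000 × 1.8% × 1/12 = £11,263.5000
1 February – 31 December 2024: 11 months at 0.6% → £7,509,000 × 0.6% × 11/12 = £41,299.5000
Total = £52,563.0000

£52,563.00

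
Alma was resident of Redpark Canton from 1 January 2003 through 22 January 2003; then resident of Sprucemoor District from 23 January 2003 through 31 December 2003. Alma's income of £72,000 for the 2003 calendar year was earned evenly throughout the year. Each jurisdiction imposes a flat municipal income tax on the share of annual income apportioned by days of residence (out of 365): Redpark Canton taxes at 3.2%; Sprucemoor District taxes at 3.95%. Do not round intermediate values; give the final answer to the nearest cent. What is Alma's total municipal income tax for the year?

£2,811.45

Redpark Canton, 1 January – 22 January 2003: 22 days → £72,000 × 3.2% × 22/365 = £138.8712
Sprucemoor District, 23 January – 31 December 2003: 343 days → £72,000 × 3.95% × 343/365 = £2,672.5808
Total = £2,811.4521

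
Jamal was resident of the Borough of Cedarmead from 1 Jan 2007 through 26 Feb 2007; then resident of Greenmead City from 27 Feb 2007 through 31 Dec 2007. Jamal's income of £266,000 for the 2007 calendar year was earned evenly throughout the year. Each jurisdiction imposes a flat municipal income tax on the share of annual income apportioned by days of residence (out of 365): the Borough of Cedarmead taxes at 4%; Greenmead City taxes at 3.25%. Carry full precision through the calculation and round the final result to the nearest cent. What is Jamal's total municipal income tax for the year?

£8,956.55

The Borough of Cedarmead, 1 Jan – 26 Feb 2007: 57 days → £266,000 × 4% × 57/365 = £1,661.5890
Greenmead City, 27 Feb – 31 Dec 2007: 308 days → £266,000 × 3.25% × 308/365 = £7,294.9589
Total = £8,956.5479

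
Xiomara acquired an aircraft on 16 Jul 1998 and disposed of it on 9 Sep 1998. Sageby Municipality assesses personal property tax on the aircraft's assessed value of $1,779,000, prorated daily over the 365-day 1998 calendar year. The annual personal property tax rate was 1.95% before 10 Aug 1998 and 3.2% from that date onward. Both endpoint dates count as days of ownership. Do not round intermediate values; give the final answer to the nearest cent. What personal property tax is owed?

$7,211.04

16 Jul – 9 Aug 1998: 25 days at 1.95% → $1,779,000 × 1.95% × 25/365 = $2,376.0616
10 Aug – 9 Sep 1998: 31 days at 3.2% → $1,779,000 × 3.2% × 31/365 = $4,834.9808
Total = $7,211.0425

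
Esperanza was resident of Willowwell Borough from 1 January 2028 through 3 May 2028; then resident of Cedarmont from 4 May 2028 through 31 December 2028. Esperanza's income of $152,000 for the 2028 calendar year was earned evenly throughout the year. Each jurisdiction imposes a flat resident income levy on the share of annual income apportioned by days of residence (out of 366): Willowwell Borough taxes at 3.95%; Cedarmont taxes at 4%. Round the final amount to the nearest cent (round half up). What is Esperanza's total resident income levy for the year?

$6,054.25

Willowwell Borough, 1 January – 3 May 2028: 124 days → $152,000 × 3.95% × 124/366 = $2,034.1421
Cedarmont, 4 May – 31 December 2028: 242 days → $152,000 × 4% × 242/366 = $4,020.1093
Total = $6,054.2514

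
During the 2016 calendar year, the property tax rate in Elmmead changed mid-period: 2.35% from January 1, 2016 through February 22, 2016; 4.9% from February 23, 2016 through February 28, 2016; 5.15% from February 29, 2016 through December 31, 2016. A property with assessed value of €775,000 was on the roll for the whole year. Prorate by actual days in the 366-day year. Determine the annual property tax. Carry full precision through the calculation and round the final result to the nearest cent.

January 1 – February 22, 2016: 53 days at 2.35% → €775,000 × 2.35% × 53/366 = €2,637.3292
February 23 – February 28, 2016: 6 days at 4.9% → €775,000 × 4.9% × 6/366 = €622.5410
February 29 – December 31, 2016: 307 days at 5.15% → €775,000 × 5.15% × 307/366 = €33,478.5178
Total = €36,738.3880

€36,738.39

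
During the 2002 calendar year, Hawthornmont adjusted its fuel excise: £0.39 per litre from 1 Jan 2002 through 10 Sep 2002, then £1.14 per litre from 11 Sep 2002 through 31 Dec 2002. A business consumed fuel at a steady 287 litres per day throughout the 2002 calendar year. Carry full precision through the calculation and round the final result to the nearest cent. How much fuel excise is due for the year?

£64962.45

1 Jan – 10 Sep 2002: 253 days × 287 litres/day = 72,611 litres at £0.39/litre → £28318.29
11 Sep – 31 Dec 2002: 112 days × 287 litres/day = 32,144 litres at £1.14/litre → £36644.16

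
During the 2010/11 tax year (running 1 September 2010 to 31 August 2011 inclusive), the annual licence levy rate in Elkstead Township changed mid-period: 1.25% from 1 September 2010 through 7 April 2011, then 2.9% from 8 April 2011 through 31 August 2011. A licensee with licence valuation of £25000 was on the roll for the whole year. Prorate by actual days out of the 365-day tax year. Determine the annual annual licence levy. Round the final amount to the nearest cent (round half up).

1 September 2010 – 7 April 2011: 219 days at 1.25% → £25000 × 1.25% × 219/365 = £187.5000
8 April – 31 August 2011: 146 days at 2.9% → £25000 × 2.9% × 146/365 = £290.0000
Total = £477.5000

£477.50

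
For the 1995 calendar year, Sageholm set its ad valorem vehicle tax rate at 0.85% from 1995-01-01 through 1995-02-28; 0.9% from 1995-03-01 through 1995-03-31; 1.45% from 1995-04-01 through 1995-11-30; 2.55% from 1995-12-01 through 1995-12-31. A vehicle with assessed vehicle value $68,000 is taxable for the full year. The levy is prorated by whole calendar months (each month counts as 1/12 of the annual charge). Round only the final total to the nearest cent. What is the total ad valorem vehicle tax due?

1995-01-01 to 1995-02-28: 2 months at 0.85% → $68,000 × 0.85% × 2/12 = $96.3333
1995-03-01 to 1995-03-31: 1 month at 0.9% → $68,000 × 0.9% × 1/12 = $51.0000
1995-04-01 to 1995-11-30: 8 months at 1.45% → $68,000 × 1.45% × 8/12 = $657.3333
1995-12-01 to 1995-12-31: 1 month at 2.55% → $68,000 × 2.55% × 1/12 = $144.5000
Total = $949.1667

$949.17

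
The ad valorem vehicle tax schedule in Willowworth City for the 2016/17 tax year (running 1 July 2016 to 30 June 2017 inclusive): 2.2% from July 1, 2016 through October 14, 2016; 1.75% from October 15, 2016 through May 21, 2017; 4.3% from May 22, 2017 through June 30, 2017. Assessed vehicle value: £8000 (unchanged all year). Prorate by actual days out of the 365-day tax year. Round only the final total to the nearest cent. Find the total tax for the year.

July 1 – October 14, 2016: 106 days at 2.2% → £8000 × 2.2% × 106/365 = £51.1123
October 15, 2016 – May 21, 2017: 219 days at 1.75% → £8000 × 1.75% × 219/365 = £84.0000
May 22 – June 30, 2017: 40 days at 4.3% → £8000 × 4.3% × 40/365 = £37.6986
Total = £172.8110

£172.81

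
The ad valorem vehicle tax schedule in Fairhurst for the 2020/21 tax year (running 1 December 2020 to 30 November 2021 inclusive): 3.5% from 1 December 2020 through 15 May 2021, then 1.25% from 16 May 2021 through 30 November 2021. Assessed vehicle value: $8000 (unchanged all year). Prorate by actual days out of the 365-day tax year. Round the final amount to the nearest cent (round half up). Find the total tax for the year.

$181.86

1 December 2020 – 15 May 2021: 166 days at 3.5% → $8000 × 3.5% × 166/365 = $127.3425
16 May – 30 November 2021: 199 days at 1.25% → $8000 × 1.25% × 199/365 = $54.5205
Total = $181.8630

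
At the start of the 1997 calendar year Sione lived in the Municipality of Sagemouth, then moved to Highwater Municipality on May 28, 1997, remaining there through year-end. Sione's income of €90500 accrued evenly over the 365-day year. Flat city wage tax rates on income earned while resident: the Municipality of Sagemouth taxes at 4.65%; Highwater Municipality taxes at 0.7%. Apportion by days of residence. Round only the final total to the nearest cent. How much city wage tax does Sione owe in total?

The Municipality of Sagemouth, January 1 – May 27, 1997: 147 days → €90500 × 4.65% × 147/365 = €1694.8295
Highwater Municipality, May 28 – December 31, 1997: 218 days → €90500 × 0.7% × 218/365 = €378.3644
Total = €2073.1938

€2073.19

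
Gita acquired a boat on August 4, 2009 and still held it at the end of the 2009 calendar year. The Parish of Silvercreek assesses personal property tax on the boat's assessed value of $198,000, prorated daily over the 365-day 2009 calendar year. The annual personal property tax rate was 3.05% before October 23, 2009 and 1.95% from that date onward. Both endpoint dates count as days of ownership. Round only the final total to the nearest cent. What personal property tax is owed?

August 4 – October 22, 2009: 80 days at 3.05% → $198,000 × 3.05% × 80/365 = $1,323.6164
October 23 – December 31, 2009: 70 days at 1.95% → $198,000 × 1.95% × 70/365 = $740.4658
Total = $2,064.0822

$2,064.08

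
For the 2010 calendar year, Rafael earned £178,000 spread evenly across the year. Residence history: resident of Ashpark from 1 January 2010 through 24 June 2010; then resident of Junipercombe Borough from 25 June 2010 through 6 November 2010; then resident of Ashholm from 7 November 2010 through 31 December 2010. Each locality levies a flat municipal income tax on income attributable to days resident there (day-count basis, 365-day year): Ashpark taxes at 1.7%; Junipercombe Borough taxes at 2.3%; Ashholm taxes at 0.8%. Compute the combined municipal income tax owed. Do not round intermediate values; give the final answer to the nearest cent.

Ashpark, 1 January – 24 June 2010: 175 days → £178,000 × 1.7% × 175/365 = £1,450.8219
Junipercombe Borough, 25 June – 6 November 2010: 135 days → £178,000 × 2.3% × 135/365 = £1,514.2192
Ashholm, 7 November – 31 December 2010: 55 days → £178,000 × 0.8% × 55/365 = £214.5753
Total = £3,179.6164

£3,179.62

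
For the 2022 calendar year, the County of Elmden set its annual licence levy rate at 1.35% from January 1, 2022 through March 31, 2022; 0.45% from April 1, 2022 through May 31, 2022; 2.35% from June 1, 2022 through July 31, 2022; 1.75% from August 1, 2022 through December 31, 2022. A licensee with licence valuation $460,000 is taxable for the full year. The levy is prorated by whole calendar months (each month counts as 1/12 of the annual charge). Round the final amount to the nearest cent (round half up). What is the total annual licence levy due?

$7,053.33

January 1 – March 31, 2022: 3 months at 1.35% → $460,000 × 1.35% × 3/12 = $1,552.5000
April 1 – May 31, 2022: 2 months at 0.45% → $460,000 × 0.45% × 2/12 = $345.0000
June 1 – July 31, 2022: 2 months at 2.35% → $460,000 × 2.35% × 2/12 = $1,801.6667
August 1 – December 31, 2022: 5 months at 1.75% → $460,000 × 1.75% × 5/12 = $3,354.1667
Total = $7,053.3333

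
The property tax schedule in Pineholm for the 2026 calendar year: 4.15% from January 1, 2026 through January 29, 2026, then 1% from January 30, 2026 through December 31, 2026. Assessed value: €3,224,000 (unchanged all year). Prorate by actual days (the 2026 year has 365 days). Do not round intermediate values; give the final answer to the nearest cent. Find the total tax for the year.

€40,308.83

January 1 – January 29, 2026: 29 days at 4.15% → €3,224,000 × 4.15% × 29/365 = €10,630.3671
January 30 – December 31, 2026: 336 days at 1% → €3,224,000 × 1% × 336/365 = €29,678.4658
Total = €40,308.8329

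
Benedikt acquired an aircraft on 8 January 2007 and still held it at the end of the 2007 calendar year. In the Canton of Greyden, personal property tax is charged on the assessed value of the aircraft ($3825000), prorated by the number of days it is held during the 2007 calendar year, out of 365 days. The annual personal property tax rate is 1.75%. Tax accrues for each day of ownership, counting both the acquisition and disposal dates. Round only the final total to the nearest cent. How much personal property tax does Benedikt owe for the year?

$65653.77

Days held (8 January – 31 December 2007): 358 out of 365
Tax = $3825000 × 1.75% × 358/365 = $65653.7671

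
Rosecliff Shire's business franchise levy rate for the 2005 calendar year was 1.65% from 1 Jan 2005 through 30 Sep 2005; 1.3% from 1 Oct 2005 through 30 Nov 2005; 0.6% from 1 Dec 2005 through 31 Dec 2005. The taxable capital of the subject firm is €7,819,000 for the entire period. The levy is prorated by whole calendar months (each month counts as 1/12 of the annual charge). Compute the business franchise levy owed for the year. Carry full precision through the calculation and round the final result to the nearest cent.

€117,610.79

1 Jan – 30 Sep 2005: 9 months at 1.65% → €7,819,000 × 1.65% × 9/12 = €96,760.1250
1 Oct – 30 Nov 2005: 2 months at 1.3% → €7,819,000 × 1.3% × 2/12 = €16,941.1667
1 Dec – 31 Dec 2005: 1 month at 0.6% → €7,819,000 × 0.6% × 1/12 = €3,909.5000
Total = €117,610.7917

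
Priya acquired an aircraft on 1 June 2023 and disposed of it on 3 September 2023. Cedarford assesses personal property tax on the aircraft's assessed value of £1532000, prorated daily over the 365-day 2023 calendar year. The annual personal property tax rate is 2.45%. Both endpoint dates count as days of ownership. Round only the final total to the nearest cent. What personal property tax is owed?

Days held (1 June – 3 September 2023): 95 out of 365
Tax = £1532000 × 2.45% × 95/365 = £9769.1233

£9769.12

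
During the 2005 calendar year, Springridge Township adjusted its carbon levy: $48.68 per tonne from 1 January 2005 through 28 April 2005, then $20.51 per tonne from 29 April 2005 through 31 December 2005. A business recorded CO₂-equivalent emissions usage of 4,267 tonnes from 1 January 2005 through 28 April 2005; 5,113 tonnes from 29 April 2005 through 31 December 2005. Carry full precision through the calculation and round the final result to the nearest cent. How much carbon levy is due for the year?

1 January – 28 April 2005: 4,267 tonnes at $48.68/tonne → $207717.56
29 April – 31 December 2005: 5,113 tonnes at $20.51/tonne → $104867.63

$312585.19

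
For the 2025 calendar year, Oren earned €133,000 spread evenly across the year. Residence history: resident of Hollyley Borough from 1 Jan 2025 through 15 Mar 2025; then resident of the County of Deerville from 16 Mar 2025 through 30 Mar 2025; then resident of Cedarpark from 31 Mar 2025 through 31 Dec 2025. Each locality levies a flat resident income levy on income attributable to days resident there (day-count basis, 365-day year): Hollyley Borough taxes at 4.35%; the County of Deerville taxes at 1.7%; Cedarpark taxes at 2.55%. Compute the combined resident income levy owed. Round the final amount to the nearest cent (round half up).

Hollyley Borough, 1 Jan – 15 Mar 2025: 74 days → €133,000 × 4.35% × 74/365 = €1,172.9507
The County of Deerville, 16 Mar – 30 Mar 2025: 15 days → €133,000 × 1.7% × 15/365 = €92.9178
Cedarpark, 31 Mar – 31 Dec 2025: 276 days → €133,000 × 2.55% × 276/365 = €2,564.5315
Total = €3,830.4000

€3,830.40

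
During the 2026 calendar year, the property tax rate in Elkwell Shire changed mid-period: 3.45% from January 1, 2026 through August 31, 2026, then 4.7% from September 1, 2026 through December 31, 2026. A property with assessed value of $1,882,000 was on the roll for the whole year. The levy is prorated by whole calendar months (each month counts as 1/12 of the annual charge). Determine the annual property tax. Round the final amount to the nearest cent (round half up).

$72,770.67

January 1 – August 31, 2026: 8 months at 3.45% → $1,882,000 × 3.45% × 8/12 = $43,286.0000
September 1 – December 31, 2026: 4 months at 4.7% → $1,882,000 × 4.7% × 4/12 = $29,484.6667
Total = $72,770.6667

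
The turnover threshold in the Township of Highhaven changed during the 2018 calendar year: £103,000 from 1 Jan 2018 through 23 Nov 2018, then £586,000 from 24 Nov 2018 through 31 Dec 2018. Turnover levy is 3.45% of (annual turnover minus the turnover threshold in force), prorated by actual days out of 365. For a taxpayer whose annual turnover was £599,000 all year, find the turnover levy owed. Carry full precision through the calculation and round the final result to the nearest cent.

£15,377.17

1 Jan – 23 Nov 2018: 327 days, exemption £103,000 → (£599,000 − £103,000) × 3.45% × 327/365 = £15,330.4767
24 Nov – 31 Dec 2018: 38 days, exemption £586,000 → (£599,000 − £586,000) × 3.45% × 38/365 = £46.6932
Total = £15,377.1699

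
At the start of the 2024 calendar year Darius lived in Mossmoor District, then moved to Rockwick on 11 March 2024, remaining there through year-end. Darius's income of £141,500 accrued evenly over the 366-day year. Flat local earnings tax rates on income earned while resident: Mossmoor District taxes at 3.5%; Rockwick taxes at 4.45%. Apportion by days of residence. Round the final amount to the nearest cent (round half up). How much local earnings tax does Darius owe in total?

Mossmoor District, 1 January – 10 March 2024: 70 days → £141,500 × 3.5% × 70/366 = £947.1995
Rockwick, 11 March – 31 December 2024: 296 days → £141,500 × 4.45% × 296/366 = £5,092.4536
Total = £6,039.6530

£6,039.65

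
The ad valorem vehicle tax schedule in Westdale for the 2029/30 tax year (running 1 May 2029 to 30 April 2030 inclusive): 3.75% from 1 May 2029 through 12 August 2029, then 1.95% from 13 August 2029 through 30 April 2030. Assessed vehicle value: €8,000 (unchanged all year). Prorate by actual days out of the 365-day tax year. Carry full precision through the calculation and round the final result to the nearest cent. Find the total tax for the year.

€197.03

1 May – 12 August 2029: 104 days at 3.75% → €8,000 × 3.75% × 104/365 = €85.4795
13 August 2029 – 30 April 2030: 261 days at 1.95% → €8,000 × 1.95% × 261/365 = €111.5507
Total = €197.0301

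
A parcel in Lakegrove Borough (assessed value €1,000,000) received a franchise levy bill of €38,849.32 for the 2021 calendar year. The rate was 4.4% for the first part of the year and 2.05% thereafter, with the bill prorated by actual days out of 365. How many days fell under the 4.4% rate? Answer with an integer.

Let d = days at the first rate; then 365 − d days at the second rate.
€1,000,000 × [4.4%·d + 2.05%·(365−d)] / 365 = €38,849.32
Solving gives d = 285, so the new rate took effect on October 13, 2021.

285 days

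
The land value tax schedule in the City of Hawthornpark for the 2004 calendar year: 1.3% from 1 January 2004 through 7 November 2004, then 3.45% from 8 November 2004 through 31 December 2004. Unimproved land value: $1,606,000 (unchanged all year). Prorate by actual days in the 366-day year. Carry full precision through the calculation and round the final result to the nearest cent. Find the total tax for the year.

1 January – 7 November 2004: 312 days at 1.3% → $1,606,000 × 1.3% × 312/366 = $17,797.6393
8 November – 31 December 2004: 54 days at 3.45% → $1,606,000 × 3.45% × 54/366 = $8,174.8033
Total = $25,972.4426

$25,972.44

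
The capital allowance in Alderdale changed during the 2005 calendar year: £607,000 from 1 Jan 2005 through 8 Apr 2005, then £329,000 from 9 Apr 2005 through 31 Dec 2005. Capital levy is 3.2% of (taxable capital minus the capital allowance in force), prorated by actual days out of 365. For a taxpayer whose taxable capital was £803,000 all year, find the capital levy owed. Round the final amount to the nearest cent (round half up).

1 Jan – 8 Apr 2005: 98 days, exemption £607,000 → (£803,000 − £607,000) × 3.2% × 98/365 = £1,683.9890
9 Apr – 31 Dec 2005: 267 days, exemption £329,000 → (£803,000 − £329,000) × 3.2% × 267/365 = £11,095.4959
Total = £12,779.4849

£12,779.48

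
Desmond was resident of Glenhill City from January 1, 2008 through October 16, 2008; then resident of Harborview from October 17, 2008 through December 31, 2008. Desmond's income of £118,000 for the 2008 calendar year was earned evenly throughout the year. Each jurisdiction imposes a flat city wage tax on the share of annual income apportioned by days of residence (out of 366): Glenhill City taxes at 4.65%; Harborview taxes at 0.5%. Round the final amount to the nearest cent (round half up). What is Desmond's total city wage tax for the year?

£4,470.14

Glenhill City, January 1 – October 16, 2008: 290 days → £118,000 × 4.65% × 290/366 = £4,347.6230
Harborview, October 17 – December 31, 2008: 76 days → £118,000 × 0.5% × 76/366 = £122.5137
Total = £4,470.1366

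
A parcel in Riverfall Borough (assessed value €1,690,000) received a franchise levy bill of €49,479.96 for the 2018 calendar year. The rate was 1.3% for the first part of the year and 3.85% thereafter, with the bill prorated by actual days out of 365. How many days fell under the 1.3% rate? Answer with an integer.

Let d = days at the first rate; then 365 − d days at the second rate.
€1,690,000 × [1.3%·d + 3.85%·(365−d)] / 365 = €49,479.96
Solving gives d = 132, so the new rate took effect on May 13, 2018.

132 days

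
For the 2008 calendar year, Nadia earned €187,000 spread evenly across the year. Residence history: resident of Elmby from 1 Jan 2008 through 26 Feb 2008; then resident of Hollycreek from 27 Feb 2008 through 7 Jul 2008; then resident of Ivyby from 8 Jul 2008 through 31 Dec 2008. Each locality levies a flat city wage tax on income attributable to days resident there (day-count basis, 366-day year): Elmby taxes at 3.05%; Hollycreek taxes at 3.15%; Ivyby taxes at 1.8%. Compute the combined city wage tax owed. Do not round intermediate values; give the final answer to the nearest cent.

€4,640.51

Elmby, 1 Jan – 26 Feb 2008: 57 days → €187,000 × 3.05% × 57/366 = €888.2500
Hollycreek, 27 Feb – 7 Jul 2008: 132 days → €187,000 × 3.15% × 132/366 = €2,124.4426
Ivyby, 8 Jul – 31 Dec 2008: 177 days → €187,000 × 1.8% × 177/366 = €1,627.8197
Total = €4,640.5123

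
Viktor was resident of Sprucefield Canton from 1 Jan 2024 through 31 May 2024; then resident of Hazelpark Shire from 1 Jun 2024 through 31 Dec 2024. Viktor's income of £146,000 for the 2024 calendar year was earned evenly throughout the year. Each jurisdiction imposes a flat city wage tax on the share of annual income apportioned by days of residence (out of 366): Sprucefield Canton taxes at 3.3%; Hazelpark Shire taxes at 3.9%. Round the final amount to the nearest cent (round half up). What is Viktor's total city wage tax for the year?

Sprucefield Canton, 1 Jan – 31 May 2024: 152 days → £146,000 × 3.3% × 152/366 = £2,000.9180
Hazelpark Shire, 1 Jun – 31 Dec 2024: 214 days → £146,000 × 3.9% × 214/366 = £3,329.2787
Total = £5,330.1967

£5,330.20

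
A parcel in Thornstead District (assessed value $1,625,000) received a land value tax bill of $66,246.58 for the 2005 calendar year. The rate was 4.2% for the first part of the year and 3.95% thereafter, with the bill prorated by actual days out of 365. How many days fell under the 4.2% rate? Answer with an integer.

185 days

Let d = days at the first rate; then 365 − d days at the second rate.
$1,625,000 × [4.2%·d + 3.95%·(365−d)] / 365 = $66,246.58
Solving gives d = 185, so the new rate took effect on 5 July 2005.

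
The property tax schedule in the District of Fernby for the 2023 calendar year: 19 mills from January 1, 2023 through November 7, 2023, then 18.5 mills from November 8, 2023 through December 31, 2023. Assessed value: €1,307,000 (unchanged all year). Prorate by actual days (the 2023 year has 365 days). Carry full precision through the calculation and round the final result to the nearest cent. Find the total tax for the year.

January 1 – November 7, 2023: 311 days at 19 mills → €1,307,000 × 1.9% × 311/365 = €21,159.0767
November 8 – December 31, 2023: 54 days at 18.5 mills → €1,307,000 × 1.85% × 54/365 = €3,577.2411
Total = €24,736.3178

€24,736.32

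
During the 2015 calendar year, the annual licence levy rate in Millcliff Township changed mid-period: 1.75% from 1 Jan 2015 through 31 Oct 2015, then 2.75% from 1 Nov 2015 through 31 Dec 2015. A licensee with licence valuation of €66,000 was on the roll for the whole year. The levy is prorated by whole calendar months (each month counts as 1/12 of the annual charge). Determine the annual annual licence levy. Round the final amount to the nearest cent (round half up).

1 Jan – 31 Oct 2015: 10 months at 1.75% → €66,000 × 1.75% × 10/12 = €962.5000
1 Nov – 31 Dec 2015: 2 months at 2.75% → €66,000 × 2.75% × 2/12 = €302.5000
Total = €1,265.0000

€1,265.00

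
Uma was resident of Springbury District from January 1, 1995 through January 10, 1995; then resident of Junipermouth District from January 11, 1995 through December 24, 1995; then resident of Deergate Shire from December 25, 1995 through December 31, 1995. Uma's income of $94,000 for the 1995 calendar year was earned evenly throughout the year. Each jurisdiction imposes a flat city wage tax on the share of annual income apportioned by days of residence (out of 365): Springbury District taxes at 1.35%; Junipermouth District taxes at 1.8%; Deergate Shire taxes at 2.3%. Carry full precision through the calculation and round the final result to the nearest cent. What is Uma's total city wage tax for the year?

Springbury District, January 1 – January 10, 1995: 10 days → $94,000 × 1.35% × 10/365 = $34.7671
Junipermouth District, January 11 – December 24, 1995: 348 days → $94,000 × 1.8% × 348/365 = $1,613.1945
Deergate Shire, December 25 – December 31, 1995: 7 days → $94,000 × 2.3% × 7/365 = $41.4630
Total = $1,689.4247

$1,689.42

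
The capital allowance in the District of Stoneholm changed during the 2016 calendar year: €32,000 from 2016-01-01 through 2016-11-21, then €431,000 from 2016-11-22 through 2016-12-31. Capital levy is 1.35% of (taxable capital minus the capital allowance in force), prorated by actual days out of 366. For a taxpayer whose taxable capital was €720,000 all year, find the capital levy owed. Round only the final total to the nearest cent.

€8,699.31

2016-01-01 to 2016-11-21: 326 days, exemption €32,000 → (€720,000 − €32,000) × 1.35% × 326/366 = €8,272.9180
2016-11-22 to 2016-12-31: 40 days, exemption €431,000 → (€720,000 − €431,000) × 1.35% × 40/366 = €426.3934
Total = €8,699.3115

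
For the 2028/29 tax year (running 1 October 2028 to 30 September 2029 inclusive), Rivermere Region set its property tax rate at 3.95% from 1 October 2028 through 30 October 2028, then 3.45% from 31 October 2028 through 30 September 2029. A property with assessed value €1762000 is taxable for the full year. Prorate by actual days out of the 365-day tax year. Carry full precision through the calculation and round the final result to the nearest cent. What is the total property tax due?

1 October – 30 October 2028: 30 days at 3.95% → €1762000 × 3.95% × 30/365 = €5720.4658
31 October 2028 – 30 September 2029: 335 days at 3.45% → €1762000 × 3.45% × 335/365 = €55792.6438
Total = €61513.1096

€61513.11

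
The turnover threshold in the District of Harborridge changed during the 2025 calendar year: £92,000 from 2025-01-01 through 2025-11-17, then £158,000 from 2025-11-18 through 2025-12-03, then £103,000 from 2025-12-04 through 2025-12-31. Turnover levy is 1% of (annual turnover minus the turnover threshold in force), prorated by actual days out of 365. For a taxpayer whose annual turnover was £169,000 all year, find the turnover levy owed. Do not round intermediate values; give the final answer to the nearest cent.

2025-01-01 to 2025-11-17: 321 days, exemption £92,000 → (£169,000 − £92,000) × 1% × 321/365 = £677.1781
2025-11-18 to 2025-12-03: 16 days, exemption £158,000 → (£169,000 − £158,000) × 1% × 16/365 = £4.8219
2025-12-04 to 2025-12-31: 28 days, exemption £103,000 → (£169,000 − £103,000) × 1% × 28/365 = £50.6301
Total = £732.6301

£732.63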